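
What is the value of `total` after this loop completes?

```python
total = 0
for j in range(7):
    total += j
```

Sum of 0 to 6 = 21
`total` takes the values: 0 → 1 → 3 → 6 → 10 → 15 → 21

Answer: 21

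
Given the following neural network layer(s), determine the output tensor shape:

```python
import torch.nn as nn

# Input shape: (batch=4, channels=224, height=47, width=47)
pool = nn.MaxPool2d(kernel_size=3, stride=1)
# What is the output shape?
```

Input: (4, 224, 47, 47) -> Output: (4, 224, 45, 45)

Answer: (4, 224, 45, 45)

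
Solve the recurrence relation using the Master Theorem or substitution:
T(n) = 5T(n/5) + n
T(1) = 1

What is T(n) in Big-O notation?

By Master Theorem: a=5, b=5, f(n)=n. Since log_5(5) = 1 and f(n) = Θ(n^1), Case 2 applies. T(n) = O(n log n).

Answer: O(n log n)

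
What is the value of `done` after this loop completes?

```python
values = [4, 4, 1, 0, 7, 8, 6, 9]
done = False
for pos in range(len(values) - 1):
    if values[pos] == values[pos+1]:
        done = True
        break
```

Check consecutive duplicates in [4, 4, 1, 0, 7, 8, 6, 9]
`done` takes the values: False → True

Answer: True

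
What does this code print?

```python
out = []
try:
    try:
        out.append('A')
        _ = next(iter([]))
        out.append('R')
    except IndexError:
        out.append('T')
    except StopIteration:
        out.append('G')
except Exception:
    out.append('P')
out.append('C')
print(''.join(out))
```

Execution trace: 'A' (inner try body) → 'G' (inner except StopIteration) → 'C' (after the try/except). Output: AGC

Answer: AGC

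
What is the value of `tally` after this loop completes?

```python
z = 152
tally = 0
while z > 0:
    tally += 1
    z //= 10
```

Count digits by repeated division by 10
`tally` takes the values: 0 → 1 → 2 → 3

Answer: 3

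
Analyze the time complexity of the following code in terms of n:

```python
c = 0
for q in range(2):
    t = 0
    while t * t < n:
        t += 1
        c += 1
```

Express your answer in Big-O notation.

Each loop level contributes: 1 × √n. Multiplying the contributions gives O(√n).

Answer: O(√n)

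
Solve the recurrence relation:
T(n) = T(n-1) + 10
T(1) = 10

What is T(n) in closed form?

Unrolling: T(n) = T(1) + 10·(n-1) = 10 + 10(n-1) = 10n.

Answer: T(n) = 10n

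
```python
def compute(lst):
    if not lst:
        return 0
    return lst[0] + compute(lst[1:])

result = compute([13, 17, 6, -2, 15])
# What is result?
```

13 + 17 + 6 + (-2) + 15 + 0 = 49

Answer: 49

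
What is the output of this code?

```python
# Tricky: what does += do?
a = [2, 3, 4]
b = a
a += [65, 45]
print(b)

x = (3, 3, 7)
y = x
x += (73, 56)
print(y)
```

Key concept: += behavior differs for mutable vs immutable.
Step by step:
`a = [2, 3, 4]` → a = [2, 3, 4]
`b = a` → b = [2, 3, 4] (same object as a)
`a += [65, 45]` → a = [2, 3, 4, 65, 45] (same object as b); b = [2, 3, 4, 65, 45] (same object as a)
`print(b)` → prints [2, 3, 4, 65, 45]
`x = (3, 3, 7)` → x = (3, 3, 7)
`y = x` → y = (3, 3, 7)
`x += (73, 56)` → x = (3, 3, 7, 73, 56)
`print(y)` → prints (3, 3, 7)

Answer:
[2, 3, 4, 65, 45]
(3, 3, 7)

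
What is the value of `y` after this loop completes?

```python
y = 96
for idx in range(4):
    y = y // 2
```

Halve 4 times: 96 // 2^4 = 6
`y` takes the values: 96 → 48 → 24 → 12 → 6

Answer: 6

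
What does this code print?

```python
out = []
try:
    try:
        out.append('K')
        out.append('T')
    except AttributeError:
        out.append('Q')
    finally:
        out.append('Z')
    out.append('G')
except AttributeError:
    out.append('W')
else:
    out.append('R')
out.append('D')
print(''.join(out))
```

Execution trace: 'K' (inner try body) → 'T' (inner try body, no exception) → 'Z' (inner finally) → 'G' (try body, no exception) → 'R' (else) → 'D' (after the try/except). Output: KTZGRD

Answer: KTZGRD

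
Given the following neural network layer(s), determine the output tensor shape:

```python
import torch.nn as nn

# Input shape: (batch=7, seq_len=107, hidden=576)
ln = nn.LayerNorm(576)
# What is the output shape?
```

Input: (7, 107, 576) -> Output: (7, 107, 576)

Answer: (7, 107, 576)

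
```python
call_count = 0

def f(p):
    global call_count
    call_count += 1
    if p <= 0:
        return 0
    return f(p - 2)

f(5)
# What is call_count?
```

Linear recursion stepping by 2: 4 calls from p=5 down to ≤0.

Answer: 4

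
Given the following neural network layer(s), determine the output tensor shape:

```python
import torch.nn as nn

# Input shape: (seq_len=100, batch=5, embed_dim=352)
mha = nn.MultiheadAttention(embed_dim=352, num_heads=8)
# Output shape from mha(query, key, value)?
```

Input: (100, 5, 352) -> Output: (100, 5, 352)

Answer: (100, 5, 352)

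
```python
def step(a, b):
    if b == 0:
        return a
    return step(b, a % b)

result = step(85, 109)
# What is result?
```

step(85, 109) -> step(109, 85) -> step(85, 24) -> step(24, 13) -> step(13, 11) -> step(11, 2) -> step(2, 1) -> step(1, 0) -> 1

Answer: 1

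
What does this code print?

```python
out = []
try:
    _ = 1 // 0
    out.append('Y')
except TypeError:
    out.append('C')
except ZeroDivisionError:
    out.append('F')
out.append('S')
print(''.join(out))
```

Execution trace: 'F' (except ZeroDivisionError) → 'S' (after the try/except). Output: FS

Answer: FS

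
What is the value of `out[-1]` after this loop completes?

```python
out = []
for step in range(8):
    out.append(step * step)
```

Last element of squares 0 to 7
`out` takes the values: [] → [0] → [0, 1] → [0, 1, 4] → [0, 1, 4, 9] → [0, 1, 4, 9, 16] → [0, 1, 4, 9, 16, 25] → [0, 1, 4, 9, 16, 25, 36] → [0, 1, 4, 9, 16, 25, 36, 49]
So `out[-1]` = 49

Answer: 49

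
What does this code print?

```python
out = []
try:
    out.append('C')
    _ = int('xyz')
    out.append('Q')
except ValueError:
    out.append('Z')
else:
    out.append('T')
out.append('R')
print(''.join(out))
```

Execution trace: 'C' (try body) → 'Z' (except ValueError) → 'R' (after the try/except). Output: CZR

Answer: CZR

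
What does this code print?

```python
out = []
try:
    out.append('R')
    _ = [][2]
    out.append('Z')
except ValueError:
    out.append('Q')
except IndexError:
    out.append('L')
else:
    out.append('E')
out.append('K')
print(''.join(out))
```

Execution trace: 'R' (try body) → 'L' (except IndexError) → 'K' (after the try/except). Output: RLK

Answer: RLK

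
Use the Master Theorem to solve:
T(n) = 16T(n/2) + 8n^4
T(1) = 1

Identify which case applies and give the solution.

a=16, b=2, f(n)=8n^4. log_2(16) = 4. Since c=4 = 4, Case 2 applies: T(n) = Θ(n^log_b(a) · log n) = O(n^4 log n).

Answer: O(n^4 log n) - Case 2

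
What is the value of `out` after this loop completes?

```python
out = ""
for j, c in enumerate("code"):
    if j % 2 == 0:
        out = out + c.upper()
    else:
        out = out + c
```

Uppercase even positions in 'code'
`out` takes the values: "" → "C" → "Co" → "CoD" → "CoDe"

Answer: "CoDe"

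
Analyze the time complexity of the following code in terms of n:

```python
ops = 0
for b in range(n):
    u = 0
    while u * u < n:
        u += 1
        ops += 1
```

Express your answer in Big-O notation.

Each loop level contributes: n × √n. Multiplying the contributions gives O(n√n).

Answer: O(n√n)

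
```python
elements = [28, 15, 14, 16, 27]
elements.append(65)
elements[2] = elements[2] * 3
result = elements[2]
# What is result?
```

Trace:
`elements = [28, 15, 14, 16, 27]` → elements = [28, 15, 14, 16, 27]
`elements.append(65)` → elements = [28, 15, 14, 16, 27, 65]
`elements[2] = elements[2] * 3` → elements = [28, 15, 42, 16, 27, 65]
`result = elements[2]` → result = 42
So result = 42

Answer: 42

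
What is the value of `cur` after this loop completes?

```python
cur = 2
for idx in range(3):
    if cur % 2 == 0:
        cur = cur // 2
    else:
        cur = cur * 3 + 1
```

Collatz-style transformation from 2
`cur` takes the values: 2 → 1 → 4 → 2

Answer: 2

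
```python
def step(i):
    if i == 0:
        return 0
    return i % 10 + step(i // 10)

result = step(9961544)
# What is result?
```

Sum of digits of 9961544: 4 + 4 + 5 + 1 + 6 + 9 + 9 = 38

Answer: 38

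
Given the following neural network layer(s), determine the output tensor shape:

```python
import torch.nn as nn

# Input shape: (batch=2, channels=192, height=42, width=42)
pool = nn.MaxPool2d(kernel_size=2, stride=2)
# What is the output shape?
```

Input: (2, 192, 42, 42) -> Output: (2, 192, 21, 21)

Answer: (2, 192, 21, 21)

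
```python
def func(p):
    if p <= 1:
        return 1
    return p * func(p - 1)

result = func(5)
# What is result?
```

func(5) = 5 * 4 * 3 * 2 * 1 = 120

Answer: 120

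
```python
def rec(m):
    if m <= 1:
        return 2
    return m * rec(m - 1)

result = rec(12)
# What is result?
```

rec(12) = 12 * 11 * 10 * 9 * 8 * 7 * 6 * 5 * 4 * 3 * 2 * 2 = 958003200

Answer: 958003200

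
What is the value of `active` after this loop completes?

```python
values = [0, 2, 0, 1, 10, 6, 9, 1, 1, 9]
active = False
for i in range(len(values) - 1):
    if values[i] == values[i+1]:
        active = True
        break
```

Check consecutive duplicates in [0, 2, 0, 1, 10, 6, 9, 1, 1, 9]
`active` takes the values: False → True

Answer: True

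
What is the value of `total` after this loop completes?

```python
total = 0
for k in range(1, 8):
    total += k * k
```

Sum of squares 1² to 7² = 140
`total` takes the values: 0 → 1 → 5 → 14 → 30 → 55 → 91 → 140

Answer: 140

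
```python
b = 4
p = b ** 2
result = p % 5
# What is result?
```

Trace:
`b = 4` → b = 4
`p = b ** 2` → p = 16
`result = p % 5` → result = 1
So result = 1

Answer: 1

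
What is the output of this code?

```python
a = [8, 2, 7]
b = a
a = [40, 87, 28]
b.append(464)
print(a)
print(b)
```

Key concept: rebinding vs mutation: a is rebound to a new list, b still points at the original.
Step by step:
`a = [8, 2, 7]` → a = [8, 2, 7]
`b = a` → b = [8, 2, 7] (same object as a)
`a = [40, 87, 28]` → a = [40, 87, 28]
`b.append(464)` → b = [8, 2, 7, 464]
`print(a)` → prints [40, 87, 28]
`print(b)` → prints [8, 2, 7, 464]

Answer:
[40, 87, 28]
[8, 2, 7, 464]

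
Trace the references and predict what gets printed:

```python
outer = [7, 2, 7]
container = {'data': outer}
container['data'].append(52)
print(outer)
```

Key concept: dict holds reference to list.
Step by step:
`outer = [7, 2, 7]` → outer = [7, 2, 7]
`container = {'data': outer}` → container = {'data': [7, 2, 7]}
`container['data'].append(52)` → outer = [7, 2, 7, 52]; container = {'data': [7, 2, 7, 52]}
`print(outer)` → prints [7, 2, 7, 52]

Answer: [7, 2, 7, 52]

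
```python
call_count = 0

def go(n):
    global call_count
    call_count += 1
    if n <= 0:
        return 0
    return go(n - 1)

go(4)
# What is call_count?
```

Linear recursion stepping by 1: 5 calls from n=4 down to ≤0.

Answer: 5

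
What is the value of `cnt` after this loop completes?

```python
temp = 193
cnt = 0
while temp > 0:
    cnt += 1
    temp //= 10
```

Count digits by repeated division by 10
`cnt` takes the values: 0 → 1 → 2 → 3

Answer: 3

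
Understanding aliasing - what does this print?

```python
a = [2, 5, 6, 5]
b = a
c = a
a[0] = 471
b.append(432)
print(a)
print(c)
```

Key concept: multiple aliases.
Step by step:
`a = [2, 5, 6, 5]` → a = [2, 5, 6, 5]
`b = a` → b = [2, 5, 6, 5] (same object as a)
`c = a` → c = [2, 5, 6, 5] (same object as a, b)
`a[0] = 471` → a = [471, 5, 6, 5] (same object as b, c); b = [471, 5, 6, 5] (same object as a, c); c = [471, 5, 6, 5] (same object as a, b)
`b.append(432)` → a = [471, 5, 6, 5, 432] (same object as b, c); b = [471, 5, 6, 5, 432] (same object as a, c); c = [471, 5, 6, 5, 432] (same object as a, b)
`print(a)` → prints [471, 5, 6, 5, 432]
`print(c)` → prints [471, 5, 6, 5, 432]

Answer:
[471, 5, 6, 5, 432]
[471, 5, 6, 5, 432]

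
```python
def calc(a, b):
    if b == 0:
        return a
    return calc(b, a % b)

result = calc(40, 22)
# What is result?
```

calc(40, 22) -> calc(22, 18) -> calc(18, 4) -> calc(4, 2) -> calc(2, 0) -> 2

Answer: 2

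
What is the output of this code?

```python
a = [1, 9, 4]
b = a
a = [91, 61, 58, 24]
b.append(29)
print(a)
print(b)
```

Key concept: rebinding vs mutation: a is rebound to a new list, b still points at the original.
Step by step:
`a = [1, 9, 4]` → a = [1, 9, 4]
`b = a` → b = [1, 9, 4] (same object as a)
`a = [91, 61, 58, 24]` → a = [91, 61, 58, 24]
`b.append(29)` → b = [1, 9, 4, 29]
`print(a)` → prints [91, 61, 58, 24]
`print(b)` → prints [1, 9, 4, 29]

Answer:
[91, 61, 58, 24]
[1, 9, 4, 29]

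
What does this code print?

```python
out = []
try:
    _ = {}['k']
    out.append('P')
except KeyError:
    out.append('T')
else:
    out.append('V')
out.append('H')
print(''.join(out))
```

Execution trace: 'T' (except KeyError) → 'H' (after the try/except). Output: TH

Answer: TH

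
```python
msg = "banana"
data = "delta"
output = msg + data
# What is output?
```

Trace:
`msg = "banana"` → msg = 'banana'
`data = "delta"` → data = 'delta'
`output = msg + data` → output = 'bananadelta'
So output = 'bananadelta'

Answer: 'bananadelta'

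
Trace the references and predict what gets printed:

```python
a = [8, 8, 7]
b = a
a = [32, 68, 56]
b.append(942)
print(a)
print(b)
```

Key concept: rebinding vs mutation: a is rebound to a new list, b still points at the original.
Step by step:
`a = [8, 8, 7]` → a = [8, 8, 7]
`b = a` → b = [8, 8, 7] (same object as a)
`a = [32, 68, 56]` → a = [32, 68, 56]
`b.append(942)` → b = [8, 8, 7, 942]
`print(a)` → prints [32, 68, 56]
`print(b)` → prints [8, 8, 7, 942]

Answer:
[32, 68, 56]
[8, 8, 7, 942]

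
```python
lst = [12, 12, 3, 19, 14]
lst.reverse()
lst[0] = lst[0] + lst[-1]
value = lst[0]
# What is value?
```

Trace:
`lst = [12, 12, 3, 19, 14]` → lst = [12, 12, 3, 19, 14]
`lst.reverse()` → lst = [14, 19, 3, 12, 12]
`lst[0] = lst[0] + lst[-1]` → lst = [26, 19, 3, 12, 12]
`value = lst[0]` → value = 26
So value = 26

Answer: 26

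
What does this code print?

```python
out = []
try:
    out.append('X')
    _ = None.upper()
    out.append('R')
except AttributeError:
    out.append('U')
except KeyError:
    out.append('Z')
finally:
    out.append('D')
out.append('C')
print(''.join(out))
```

Execution trace: 'X' (try body) → 'U' (except AttributeError) → 'D' (finally) → 'C' (after the try/except). Output: XUDC

Answer: XUDC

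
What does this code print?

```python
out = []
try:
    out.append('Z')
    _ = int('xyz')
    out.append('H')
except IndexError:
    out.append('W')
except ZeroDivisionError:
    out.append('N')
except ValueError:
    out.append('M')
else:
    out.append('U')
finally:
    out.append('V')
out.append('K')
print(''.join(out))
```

Execution trace: 'Z' (try body) → 'M' (except ValueError) → 'V' (finally) → 'K' (after the try/except). Output: ZMVK

Answer: ZMVK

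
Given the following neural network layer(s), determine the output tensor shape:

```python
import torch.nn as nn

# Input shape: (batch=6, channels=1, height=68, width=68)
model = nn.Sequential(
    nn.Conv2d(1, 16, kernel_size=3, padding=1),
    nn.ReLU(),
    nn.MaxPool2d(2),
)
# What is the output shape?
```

Input: (6, 1, 68, 68) -> after Conv2d: (6, 16, 68, 68) -> after ReLU: (6, 16, 68, 68) -> Output: (6, 16, 34, 34)

Answer: (6, 16, 34, 34)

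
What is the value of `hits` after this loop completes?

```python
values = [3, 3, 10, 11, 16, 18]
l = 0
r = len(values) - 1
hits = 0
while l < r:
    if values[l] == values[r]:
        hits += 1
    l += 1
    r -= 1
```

Count matching pairs from ends
`hits` takes the values: 0

Answer: 0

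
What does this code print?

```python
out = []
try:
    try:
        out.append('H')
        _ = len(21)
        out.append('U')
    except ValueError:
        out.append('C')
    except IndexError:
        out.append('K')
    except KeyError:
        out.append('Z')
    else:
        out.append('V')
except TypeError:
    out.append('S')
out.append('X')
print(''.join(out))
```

Execution trace: 'H' (inner try body) → 'S' (outer except TypeError) → 'X' (after the try/except). Output: HSX

Answer: HSX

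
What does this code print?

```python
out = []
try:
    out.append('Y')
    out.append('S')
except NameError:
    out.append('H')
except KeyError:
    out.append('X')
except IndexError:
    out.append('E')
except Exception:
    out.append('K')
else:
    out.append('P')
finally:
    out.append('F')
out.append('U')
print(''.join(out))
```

Execution trace: 'Y' (try body) → 'S' (try body, no exception) → 'P' (else) → 'F' (finally) → 'U' (after the try/except). Output: YSPFU

Answer: YSPFU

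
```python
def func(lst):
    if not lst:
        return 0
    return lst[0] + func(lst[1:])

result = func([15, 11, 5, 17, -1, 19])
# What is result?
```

15 + 11 + 5 + 17 + (-1) + 19 + 0 = 66

Answer: 66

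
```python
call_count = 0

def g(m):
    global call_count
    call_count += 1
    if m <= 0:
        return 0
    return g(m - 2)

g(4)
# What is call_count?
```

Linear recursion stepping by 2: 3 calls from m=4 down to ≤0.

Answer: 3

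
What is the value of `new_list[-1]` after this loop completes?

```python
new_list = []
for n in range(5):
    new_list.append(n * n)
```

Last element of squares 0 to 4
`new_list` takes the values: [] → [0] → [0, 1] → [0, 1, 4] → [0, 1, 4, 9] → [0, 1, 4, 9, 16]
So `new_list[-1]` = 16

Answer: 16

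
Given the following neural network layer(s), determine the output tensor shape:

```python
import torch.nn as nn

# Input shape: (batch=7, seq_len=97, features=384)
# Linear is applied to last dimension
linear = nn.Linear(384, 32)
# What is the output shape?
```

Input: (7, 97, 384) -> Output: (7, 97, 32)

Answer: (7, 97, 32)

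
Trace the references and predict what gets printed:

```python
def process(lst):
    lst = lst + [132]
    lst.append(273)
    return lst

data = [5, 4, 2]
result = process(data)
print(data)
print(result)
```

Key concept: rebinding parameter vs mutation.
Step by step:
`data = [5, 4, 2]` → data = [5, 4, 2]
`result = process(data)` → result = [5, 4, 2, 132, 273]
`print(data)` → prints [5, 4, 2]
`print(result)` → prints [5, 4, 2, 132, 273]

Answer:
[5, 4, 2]
[5, 4, 2, 132, 273]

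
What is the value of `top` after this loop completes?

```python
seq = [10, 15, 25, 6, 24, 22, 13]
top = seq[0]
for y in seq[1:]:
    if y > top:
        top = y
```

Maximum of [10, 15, 25, 6, 24, 22, 13]
`top` takes the values: 10 → 15 → 25

Answer: 25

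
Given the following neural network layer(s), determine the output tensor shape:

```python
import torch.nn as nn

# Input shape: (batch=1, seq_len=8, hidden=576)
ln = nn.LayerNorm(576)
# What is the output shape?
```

Input: (1, 8, 576) -> Output: (1, 8, 576)

Answer: (1, 8, 576)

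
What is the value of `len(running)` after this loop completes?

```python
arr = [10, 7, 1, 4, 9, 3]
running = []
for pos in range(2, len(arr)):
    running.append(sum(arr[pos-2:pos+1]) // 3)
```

Number of 3-element averages
`running` takes the values: [] → [6] → [6, 4] → [6, 4, 4] → [6, 4, 4, 5]
So `len(running)` = 4

Answer: 4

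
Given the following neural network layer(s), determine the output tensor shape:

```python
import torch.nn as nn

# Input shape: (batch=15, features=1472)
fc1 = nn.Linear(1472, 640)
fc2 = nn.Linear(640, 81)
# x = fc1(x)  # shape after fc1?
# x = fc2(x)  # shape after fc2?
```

Input: (15, 1472) -> after fc1: (15, 640) -> Output: (15, 81)

Answer: (15, 81)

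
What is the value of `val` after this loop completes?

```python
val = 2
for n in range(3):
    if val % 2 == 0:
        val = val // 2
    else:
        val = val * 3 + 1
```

Collatz-style transformation from 2
`val` takes the values: 2 → 1 → 4 → 2

Answer: 2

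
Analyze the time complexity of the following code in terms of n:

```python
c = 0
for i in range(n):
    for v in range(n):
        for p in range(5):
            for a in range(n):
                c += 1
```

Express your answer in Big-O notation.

Each loop level contributes: n × n × 1 × n. Multiplying the contributions gives O(n^3).

Answer: O(n^3)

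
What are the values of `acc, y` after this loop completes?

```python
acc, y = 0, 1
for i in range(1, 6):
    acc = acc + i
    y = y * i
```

Sum and factorial of 1 to 5
`acc, y` takes the values: (0, 1) → (1, 1) → (3, 1) → (3, 2) → (6, 2) → (6, 6) → (10, 6) → (10, 24) → (15, 24) → (15, 120)

Answer: 15, 120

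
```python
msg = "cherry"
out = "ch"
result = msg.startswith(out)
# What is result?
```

Trace:
`msg = "cherry"` → msg = 'cherry'
`out = "ch"` → out = 'ch'
`result = msg.startswith(out)` → result = True
So result = True

Answer: True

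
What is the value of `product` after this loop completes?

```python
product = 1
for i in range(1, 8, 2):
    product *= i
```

Product of 1, 3, 5, ... up to 7
`product` takes the values: 1 → 3 → 15 → 105

Answer: 105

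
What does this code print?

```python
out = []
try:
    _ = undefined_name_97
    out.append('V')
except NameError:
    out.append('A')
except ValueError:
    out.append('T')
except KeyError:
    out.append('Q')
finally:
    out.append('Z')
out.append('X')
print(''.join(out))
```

Execution trace: 'A' (except NameError) → 'Z' (finally) → 'X' (after the try/except). Output: AZX

Answer: AZX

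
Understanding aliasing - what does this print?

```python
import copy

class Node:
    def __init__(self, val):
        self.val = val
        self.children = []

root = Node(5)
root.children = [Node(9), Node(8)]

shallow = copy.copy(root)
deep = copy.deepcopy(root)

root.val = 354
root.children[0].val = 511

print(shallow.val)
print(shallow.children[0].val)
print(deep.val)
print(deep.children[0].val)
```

Key concept: deep copy with custom objects.
Step by step:
`root = Node(5)` → root = Node(val=5, children=[])
`root.children = [Node(9), Node(8)]` → root = Node(val=5, children=[Node(val=9, children=[]), Node(val=8, children=[])])
`shallow = copy.copy(root)` → shallow = Node(val=5, children=[Node(val=9, children=[]), Node(val=8, children=[])])
`deep = copy.deepcopy(root)` → deep = Node(val=5, children=[Node(val=9, children=[]), Node(val=8, children=[])])
`root.val = 354` → root = Node(val=354, children=[Node(val=9, children=[]), Node(val=8, children=[])])
`root.children[0].val = 511` → root = Node(val=354, children=[Node(val=511, children=[]), Node(val=8, children=[])]); shallow = Node(val=5, children=[Node(val=511, children=[]), Node(val=8, children=[])])
`print(shallow.val)` → prints 5
`print(shallow.children[0].val)` → prints 511
`print(deep.val)` → prints 5
`print(deep.children[0].val)` → prints 9

Answer:
5
511
5
9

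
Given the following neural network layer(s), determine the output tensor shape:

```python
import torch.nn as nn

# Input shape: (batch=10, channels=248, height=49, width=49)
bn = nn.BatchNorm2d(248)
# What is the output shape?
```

Input: (10, 248, 49, 49) -> Output: (10, 248, 49, 49)

Answer: (10, 248, 49, 49)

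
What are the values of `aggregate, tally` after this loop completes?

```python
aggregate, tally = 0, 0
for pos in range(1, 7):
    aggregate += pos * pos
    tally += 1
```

Sum of squares and count
`aggregate, tally` takes the values: (0, 0) → (1, 0) → (1, 1) → (5, 1) → (5, 2) → (14, 2) → (14, 3) → (30, 3) → (30, 4) → (55, 4) → (55, 5) → (91, 5) → (91, 6)

Answer: 91, 6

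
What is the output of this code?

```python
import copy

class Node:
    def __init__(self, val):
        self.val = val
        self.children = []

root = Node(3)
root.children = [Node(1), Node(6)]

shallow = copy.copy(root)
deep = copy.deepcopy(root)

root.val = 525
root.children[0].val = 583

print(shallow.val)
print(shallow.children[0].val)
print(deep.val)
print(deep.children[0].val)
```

Key concept: deep copy with custom objects.
Step by step:
`root = Node(3)` → root = Node(val=3, children=[])
`root.children = [Node(1), Node(6)]` → root = Node(val=3, children=[Node(val=1, children=[]), Node(val=6, children=[])])
`shallow = copy.copy(root)` → shallow = Node(val=3, children=[Node(val=1, children=[]), Node(val=6, children=[])])
`deep = copy.deepcopy(root)` → deep = Node(val=3, children=[Node(val=1, children=[]), Node(val=6, children=[])])
`root.val = 525` → root = Node(val=525, children=[Node(val=1, children=[]), Node(val=6, children=[])])
`root.children[0].val = 583` → root = Node(val=525, children=[Node(val=583, children=[]), Node(val=6, children=[])]); shallow = Node(val=3, children=[Node(val=583, children=[]), Node(val=6, children=[])])
`print(shallow.val)` → prints 3
`print(shallow.children[0].val)` → prints 583
`print(deep.val)` → prints 3
`print(deep.children[0].val)` → prints 1

Answer:
3
583
3
1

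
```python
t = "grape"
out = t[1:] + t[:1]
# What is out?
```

Trace:
`t = "grape"` → t = 'grape'
`out = t[1:] + t[:1]` → out = 'rapeg'
So out = 'rapeg'

Answer: 'rapeg'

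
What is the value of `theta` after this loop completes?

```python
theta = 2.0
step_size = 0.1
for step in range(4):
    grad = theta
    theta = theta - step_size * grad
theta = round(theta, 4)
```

Gradient descent: w = 2.0 * (1 - 0.1)^4
`theta` takes the values: 2.0 → 1.8 → 1.62 → 1.458 → 1.3122

Answer: 1.3122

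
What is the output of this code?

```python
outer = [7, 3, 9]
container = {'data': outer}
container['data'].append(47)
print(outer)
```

Key concept: dict holds reference to list.
Step by step:
`outer = [7, 3, 9]` → outer = [7, 3, 9]
`container = {'data': outer}` → container = {'data': [7, 3, 9]}
`container['data'].append(47)` → outer = [7, 3, 9, 47]; container = {'data': [7, 3, 9, 47]}
`print(outer)` → prints [7, 3, 9, 47]

Answer: [7, 3, 9, 47]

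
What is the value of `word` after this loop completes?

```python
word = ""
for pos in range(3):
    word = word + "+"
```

Repeat '+' 3 times
`word` takes the values: "" → "+" → "++" → "+++"

Answer: "+++"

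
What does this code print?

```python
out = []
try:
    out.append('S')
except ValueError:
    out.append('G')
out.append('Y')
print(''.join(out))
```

Execution trace: 'S' (try body, no exception) → 'Y' (after the try/except). Output: SY

Answer: SY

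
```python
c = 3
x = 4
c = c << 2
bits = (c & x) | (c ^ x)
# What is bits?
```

Trace:
`c = 3` → c = 3
`x = 4` → x = 4
`c = c << 2` → c = 12
`bits = (c & x) | (c ^ x)` → bits = 12
So bits = 12

Answer: 12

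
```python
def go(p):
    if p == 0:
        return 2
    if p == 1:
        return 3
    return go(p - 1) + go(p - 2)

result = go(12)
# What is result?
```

Build up from base cases: go(0)=2, go(1)=3, go(2)=5, go(3)=8, go(4)=13, go(5)=21, go(6)=34, ..., go(12)=610

Answer: 610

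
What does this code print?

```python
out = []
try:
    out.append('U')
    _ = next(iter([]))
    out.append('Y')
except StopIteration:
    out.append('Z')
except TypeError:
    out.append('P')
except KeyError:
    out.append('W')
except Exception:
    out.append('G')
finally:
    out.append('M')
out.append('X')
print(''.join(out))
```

Execution trace: 'U' (try body) → 'Z' (except StopIteration) → 'M' (finally) → 'X' (after the try/except). Output: UZMX

Answer: UZMX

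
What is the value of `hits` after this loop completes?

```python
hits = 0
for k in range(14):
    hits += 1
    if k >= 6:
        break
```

Loop breaks when k reaches 6, hits is 7
`hits` takes the values: 0 → 1 → 2 → 3 → 4 → 5 → 6 → 7

Answer: 7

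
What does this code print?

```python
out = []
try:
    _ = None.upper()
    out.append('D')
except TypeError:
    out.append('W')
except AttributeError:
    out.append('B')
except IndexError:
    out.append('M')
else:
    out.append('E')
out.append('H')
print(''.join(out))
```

Execution trace: 'B' (except AttributeError) → 'H' (after the try/except). Output: BH

Answer: BH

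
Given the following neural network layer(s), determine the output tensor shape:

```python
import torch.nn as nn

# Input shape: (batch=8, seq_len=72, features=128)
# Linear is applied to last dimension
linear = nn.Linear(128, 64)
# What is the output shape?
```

Input: (8, 72, 128) -> Output: (8, 72, 64)

Answer: (8, 72, 64)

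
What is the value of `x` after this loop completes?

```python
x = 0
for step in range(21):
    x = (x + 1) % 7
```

Increment mod 7, 21 times = 0
`x` takes the values: 0 → 1 → 2 → 3 → 4 → 5 → 6 → 0 → 1 → 2 → 3 → 4 → 5 → 6 → 0 → 1 → 2 → 3 → 4 → 5 → 6 → 0

Answer: 0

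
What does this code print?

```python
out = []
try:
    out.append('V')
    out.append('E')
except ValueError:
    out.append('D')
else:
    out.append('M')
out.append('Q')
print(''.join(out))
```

Execution trace: 'V' (try body) → 'E' (try body, no exception) → 'M' (else) → 'Q' (after the try/except). Output: VEMQ

Answer: VEMQ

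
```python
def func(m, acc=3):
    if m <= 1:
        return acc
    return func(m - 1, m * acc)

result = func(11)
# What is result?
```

Accumulator trace (n, acc): (11, 3) -> (10, 33) -> (9, 330) -> (8, 2970) -> (7, 23760) -> (6, 166320) -> (5, 997920) -> (4, 4989600) -> (3, 19958400) -> (2, 59875200) -> (1, 119750400) -> return 119750400

Answer: 119750400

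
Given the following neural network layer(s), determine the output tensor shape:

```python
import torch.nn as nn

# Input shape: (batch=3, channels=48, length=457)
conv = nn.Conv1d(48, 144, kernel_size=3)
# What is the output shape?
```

Input: (3, 48, 457) -> Output: (3, 144, 455)

Answer: (3, 144, 455)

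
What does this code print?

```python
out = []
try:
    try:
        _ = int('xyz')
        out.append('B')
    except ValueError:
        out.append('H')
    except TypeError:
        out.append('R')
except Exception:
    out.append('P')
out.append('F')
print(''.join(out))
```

Execution trace: 'H' (inner except ValueError) → 'F' (after the try/except). Output: HF

Answer: HF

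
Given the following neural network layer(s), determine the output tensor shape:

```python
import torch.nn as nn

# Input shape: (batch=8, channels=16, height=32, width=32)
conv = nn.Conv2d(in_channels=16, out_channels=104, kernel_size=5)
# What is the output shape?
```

Input: (8, 16, 32, 32) -> Output: (8, 104, 28, 28)

Answer: (8, 104, 28, 28)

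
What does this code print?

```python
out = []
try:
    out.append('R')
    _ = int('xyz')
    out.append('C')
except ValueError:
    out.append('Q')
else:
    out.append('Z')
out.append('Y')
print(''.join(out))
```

Execution trace: 'R' (try body) → 'Q' (except ValueError) → 'Y' (after the try/except). Output: RQY

Answer: RQY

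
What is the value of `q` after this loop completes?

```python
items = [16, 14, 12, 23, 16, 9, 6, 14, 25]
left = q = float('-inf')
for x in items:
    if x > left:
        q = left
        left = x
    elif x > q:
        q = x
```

Second largest (with repeats) in [16, 14, 12, 23, 16, 9, 6, 14, 25]
`q` takes the values: -inf → 14 → 16 → 23

Answer: 23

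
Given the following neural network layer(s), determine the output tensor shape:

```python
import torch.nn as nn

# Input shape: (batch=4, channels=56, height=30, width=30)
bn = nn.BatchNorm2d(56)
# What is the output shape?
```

Input: (4, 56, 30, 30) -> Output: (4, 56, 30, 30)

Answer: (4, 56, 30, 30)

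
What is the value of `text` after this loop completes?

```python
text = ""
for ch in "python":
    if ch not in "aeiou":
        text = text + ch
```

Remove vowels from 'python'
`text` takes the values: "" → "p" → "py" → "pyt" → "pyth" → "pythn"

Answer: "pythn"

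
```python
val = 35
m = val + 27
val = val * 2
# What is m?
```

Trace:
`val = 35` → val = 35
`m = val + 27` → m = 62
`val = val * 2` → val = 70
So m = 62

Answer: 62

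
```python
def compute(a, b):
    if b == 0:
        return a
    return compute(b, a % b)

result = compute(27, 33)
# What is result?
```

compute(27, 33) -> compute(33, 27) -> compute(27, 6) -> compute(6, 3) -> compute(3, 0) -> 3

Answer: 3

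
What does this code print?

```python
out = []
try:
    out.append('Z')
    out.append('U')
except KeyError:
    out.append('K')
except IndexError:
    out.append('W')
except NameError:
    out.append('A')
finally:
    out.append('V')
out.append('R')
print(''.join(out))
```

Execution trace: 'Z' (try body) → 'U' (try body, no exception) → 'V' (finally) → 'R' (after the try/except). Output: ZUVR

Answer: ZUVR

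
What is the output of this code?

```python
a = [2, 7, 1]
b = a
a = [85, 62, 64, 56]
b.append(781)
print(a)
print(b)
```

Key concept: rebinding vs mutation: a is rebound to a new list, b still points at the original.
Step by step:
`a = [2, 7, 1]` → a = [2, 7, 1]
`b = a` → b = [2, 7, 1] (same object as a)
`a = [85, 62, 64, 56]` → a = [85, 62, 64, 56]
`b.append(781)` → b = [2, 7, 1, 781]
`print(a)` → prints [85, 62, 64, 56]
`print(b)` → prints [2, 7, 1, 781]

Answer:
[85, 62, 64, 56]
[2, 7, 1, 781]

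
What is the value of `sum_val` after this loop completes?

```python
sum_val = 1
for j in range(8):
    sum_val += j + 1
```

Start at 1, add 1 to 8 = 37
`sum_val` takes the values: 1 → 2 → 4 → 7 → 11 → 16 → 22 → 29 → 37

Answer: 37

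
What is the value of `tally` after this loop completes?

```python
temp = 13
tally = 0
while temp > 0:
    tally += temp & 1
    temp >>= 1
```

Count set bits in 13 (binary: 0b1101)
`tally` takes the values: 0 → 1 → 2 → 3

Answer: 3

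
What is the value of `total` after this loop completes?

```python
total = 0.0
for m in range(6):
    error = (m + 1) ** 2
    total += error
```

Sum of squared losses 1² + 2² + ... + 6²
`total` takes the values: 0.0 → 1.0 → 5.0 → 14.0 → 30.0 → 55.0 → 91.0

Answer: 91.0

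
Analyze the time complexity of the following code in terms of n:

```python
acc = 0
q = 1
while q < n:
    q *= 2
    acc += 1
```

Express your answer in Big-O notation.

Each loop level contributes: log n. Multiplying the contributions gives O(log n).

Answer: O(log n)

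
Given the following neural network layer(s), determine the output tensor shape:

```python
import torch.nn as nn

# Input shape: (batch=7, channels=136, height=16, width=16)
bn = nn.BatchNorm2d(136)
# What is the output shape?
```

Input: (7, 136, 16, 16) -> Output: (7, 136, 16, 16)

Answer: (7, 136, 16, 16)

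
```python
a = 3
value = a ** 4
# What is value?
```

Trace:
`a = 3` → a = 3
`value = a ** 4` → value = 81
So value = 81

Answer: 81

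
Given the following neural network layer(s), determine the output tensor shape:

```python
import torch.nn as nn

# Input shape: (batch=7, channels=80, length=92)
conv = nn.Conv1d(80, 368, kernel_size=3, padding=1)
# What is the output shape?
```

Input: (7, 80, 92) -> Output: (7, 368, 92)

Answer: (7, 368, 92)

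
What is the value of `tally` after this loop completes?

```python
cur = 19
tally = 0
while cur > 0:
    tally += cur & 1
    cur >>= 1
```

Count set bits in 19 (binary: 0b10011)
`tally` takes the values: 0 → 1 → 2 → 3

Answer: 3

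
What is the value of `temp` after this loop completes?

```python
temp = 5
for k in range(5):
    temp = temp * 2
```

Multiply by 2, 5 times: 5 * 2^5 = 160
`temp` takes the values: 5 → 10 → 20 → 40 → 80 → 160

Answer: 160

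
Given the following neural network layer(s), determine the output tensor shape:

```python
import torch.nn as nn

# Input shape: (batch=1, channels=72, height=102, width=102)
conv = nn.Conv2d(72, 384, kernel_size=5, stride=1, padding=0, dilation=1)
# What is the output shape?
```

Input: (1, 72, 102, 102) -> Output: (1, 384, 98, 98)

Answer: (1, 384, 98, 98)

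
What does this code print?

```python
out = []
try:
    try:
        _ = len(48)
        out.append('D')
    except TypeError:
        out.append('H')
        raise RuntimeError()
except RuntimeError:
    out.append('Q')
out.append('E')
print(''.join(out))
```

Execution trace: 'H' (inner except TypeError) → 'Q' (outer except RuntimeError) → 'E' (after the try/except). Output: HQE

Answer: HQE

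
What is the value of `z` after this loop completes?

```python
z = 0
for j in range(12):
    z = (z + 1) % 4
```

Increment mod 4, 12 times = 0
`z` takes the values: 0 → 1 → 2 → 3 → 0 → 1 → 2 → 3 → 0 → 1 → 2 → 3 → 0

Answer: 0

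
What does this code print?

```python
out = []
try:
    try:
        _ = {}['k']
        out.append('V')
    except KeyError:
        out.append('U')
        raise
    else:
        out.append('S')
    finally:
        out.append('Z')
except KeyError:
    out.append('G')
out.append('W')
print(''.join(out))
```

Execution trace: 'U' (inner except KeyError) → 'Z' (inner finally) → 'G' (outer except KeyError) → 'W' (after the try/except). Output: UZGW

Answer: UZGW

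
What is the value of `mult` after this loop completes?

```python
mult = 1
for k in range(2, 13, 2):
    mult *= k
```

Product of even numbers 2 to 12
`mult` takes the values: 1 → 2 → 8 → 48 → 384 → 3840 → 46080

Answer: 46080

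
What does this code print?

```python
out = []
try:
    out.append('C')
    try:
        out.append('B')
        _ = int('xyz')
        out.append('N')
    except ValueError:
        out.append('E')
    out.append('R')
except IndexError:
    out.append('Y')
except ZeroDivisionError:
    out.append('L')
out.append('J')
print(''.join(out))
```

Execution trace: 'C' (try body) → 'B' (inner try body) → 'E' (inner except ValueError) → 'R' (try body, no exception) → 'J' (after the try/except). Output: CBERJ

Answer: CBERJ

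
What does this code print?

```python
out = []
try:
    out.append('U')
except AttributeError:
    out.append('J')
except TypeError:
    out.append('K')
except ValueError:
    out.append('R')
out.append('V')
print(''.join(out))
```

Execution trace: 'U' (try body, no exception) → 'V' (after the try/except). Output: UV

Answer: UV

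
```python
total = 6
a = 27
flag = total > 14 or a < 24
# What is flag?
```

Trace:
`total = 6` → total = 6
`a = 27` → a = 27
`flag = total > 14 or a < 24` → flag = False
So flag = False

Answer: False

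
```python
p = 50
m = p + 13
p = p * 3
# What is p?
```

Trace:
`p = 50` → p = 50
`m = p + 13` → m = 63
`p = p * 3` → p = 150
So p = 150

Answer: 150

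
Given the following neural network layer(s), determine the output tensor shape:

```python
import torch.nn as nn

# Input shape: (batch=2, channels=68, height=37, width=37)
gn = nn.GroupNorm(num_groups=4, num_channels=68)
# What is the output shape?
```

Input: (2, 68, 37, 37) -> Output: (2, 68, 37, 37)

Answer: (2, 68, 37, 37)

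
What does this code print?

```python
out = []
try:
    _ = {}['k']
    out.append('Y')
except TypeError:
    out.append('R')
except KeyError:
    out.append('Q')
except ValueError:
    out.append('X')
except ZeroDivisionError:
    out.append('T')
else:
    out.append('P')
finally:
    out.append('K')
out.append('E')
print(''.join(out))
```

Execution trace: 'Q' (except KeyError) → 'K' (finally) → 'E' (after the try/except). Output: QKE

Answer: QKE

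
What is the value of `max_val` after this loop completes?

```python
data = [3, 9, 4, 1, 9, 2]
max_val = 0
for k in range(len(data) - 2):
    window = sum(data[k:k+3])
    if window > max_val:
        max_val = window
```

Max sum of 3-element window in [3, 9, 4, 1, 9, 2]
`max_val` takes the values: 0 → 16

Answer: 16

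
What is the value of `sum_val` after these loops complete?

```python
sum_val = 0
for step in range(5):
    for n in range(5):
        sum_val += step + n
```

Sum of all step+n for step,n in 5x5
`sum_val` takes the values: 0 → 1 → 3 → 6 → 10 → 11 → 13 → 16 → 20 → 25 → 27 → 30 → 34 → 39 → 45 → 48 → 52 → 57 → 63 → 70 → 74 → 79 → 85 → 92 → 100

Answer: 100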